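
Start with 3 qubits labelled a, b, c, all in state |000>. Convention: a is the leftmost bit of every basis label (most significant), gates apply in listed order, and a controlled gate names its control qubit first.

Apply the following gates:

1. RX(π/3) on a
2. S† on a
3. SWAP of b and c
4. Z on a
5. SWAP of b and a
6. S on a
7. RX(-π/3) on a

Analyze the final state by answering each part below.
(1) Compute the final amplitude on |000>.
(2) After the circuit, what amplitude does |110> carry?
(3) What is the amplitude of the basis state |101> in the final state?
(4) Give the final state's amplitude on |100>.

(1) The final state's coefficient on |000> equals 3/4.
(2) The amplitude on |110> is I/4.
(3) |101> carries amplitude 0 in the final state.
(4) |100> carries amplitude sqrt(3)*I/4 in the final state.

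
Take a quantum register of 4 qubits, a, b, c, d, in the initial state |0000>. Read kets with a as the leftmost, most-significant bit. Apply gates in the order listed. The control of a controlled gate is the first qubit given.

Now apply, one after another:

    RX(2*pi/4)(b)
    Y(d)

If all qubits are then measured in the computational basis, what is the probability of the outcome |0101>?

A full measurement returns |0101> with probability 1/2.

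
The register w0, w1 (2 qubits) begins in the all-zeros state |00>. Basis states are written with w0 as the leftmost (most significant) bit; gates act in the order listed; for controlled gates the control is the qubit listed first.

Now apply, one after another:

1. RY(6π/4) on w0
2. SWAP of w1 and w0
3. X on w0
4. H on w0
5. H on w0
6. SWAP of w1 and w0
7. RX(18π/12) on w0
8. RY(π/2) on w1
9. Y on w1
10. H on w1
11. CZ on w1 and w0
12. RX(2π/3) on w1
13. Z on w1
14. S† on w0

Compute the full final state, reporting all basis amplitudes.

The resulting statevector has amplitude -1/4 - I/4 on |00>, sqrt(3)*(1 - I)/4 on |01>, 1/4 - I/4 on |10>, sqrt(3)*(1 + I)/4 on |11>. Key observation: steps 4-5 multiply out to the identity, so the circuit reduces to the remaining gates.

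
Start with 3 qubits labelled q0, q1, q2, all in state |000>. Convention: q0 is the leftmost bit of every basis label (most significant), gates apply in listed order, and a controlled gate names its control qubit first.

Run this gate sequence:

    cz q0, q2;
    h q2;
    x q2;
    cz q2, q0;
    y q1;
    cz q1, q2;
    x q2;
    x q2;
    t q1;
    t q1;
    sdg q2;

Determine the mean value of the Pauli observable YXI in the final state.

The expectation value of YXI is 0.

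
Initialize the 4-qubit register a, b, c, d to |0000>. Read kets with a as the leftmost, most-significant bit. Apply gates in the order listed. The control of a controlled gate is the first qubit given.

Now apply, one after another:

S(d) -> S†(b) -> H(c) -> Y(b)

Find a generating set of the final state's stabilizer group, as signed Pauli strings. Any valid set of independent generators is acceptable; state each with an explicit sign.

One valid set of independent stabilizer generators is +IIXI, +ZIII, -IZII, +IIIZ (any independent generating set of the same group is equally correct).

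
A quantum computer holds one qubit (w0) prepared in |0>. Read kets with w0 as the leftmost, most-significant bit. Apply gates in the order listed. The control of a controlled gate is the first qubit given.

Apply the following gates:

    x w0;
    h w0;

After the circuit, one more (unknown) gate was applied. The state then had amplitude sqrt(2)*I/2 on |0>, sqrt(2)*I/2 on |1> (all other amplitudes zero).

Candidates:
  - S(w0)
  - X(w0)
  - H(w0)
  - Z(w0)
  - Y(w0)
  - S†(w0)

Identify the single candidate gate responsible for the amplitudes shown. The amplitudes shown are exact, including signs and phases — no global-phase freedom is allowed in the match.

It was Y(w0) that produced the state shown.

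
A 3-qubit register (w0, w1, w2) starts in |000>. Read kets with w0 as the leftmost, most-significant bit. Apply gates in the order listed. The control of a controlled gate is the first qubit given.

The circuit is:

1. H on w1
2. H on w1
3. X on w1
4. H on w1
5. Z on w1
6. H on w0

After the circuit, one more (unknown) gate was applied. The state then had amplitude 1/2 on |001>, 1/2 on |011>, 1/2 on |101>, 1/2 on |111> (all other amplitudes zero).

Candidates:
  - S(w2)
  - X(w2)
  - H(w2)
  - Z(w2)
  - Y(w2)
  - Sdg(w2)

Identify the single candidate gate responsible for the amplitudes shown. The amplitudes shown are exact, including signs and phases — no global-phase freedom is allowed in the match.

The applied gate was X(w2). Key observation: the block from step 2 through step 5 cancels to the identity and can be dropped.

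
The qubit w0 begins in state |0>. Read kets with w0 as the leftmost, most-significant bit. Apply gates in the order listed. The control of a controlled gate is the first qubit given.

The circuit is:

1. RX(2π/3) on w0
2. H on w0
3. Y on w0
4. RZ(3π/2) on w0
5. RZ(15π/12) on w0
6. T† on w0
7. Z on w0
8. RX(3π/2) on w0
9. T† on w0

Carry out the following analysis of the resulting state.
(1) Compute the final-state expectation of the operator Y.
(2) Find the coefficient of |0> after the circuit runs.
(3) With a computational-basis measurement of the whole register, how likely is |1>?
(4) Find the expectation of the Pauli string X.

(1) The observable Y averages to -sqrt(6)/4.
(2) |0> carries amplitude -sqrt(3)*exp(5*I*pi/8)/2 in the final state.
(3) Outcome |1> occurs with probability 1/4.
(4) The expectation value of X is sqrt(6)/4.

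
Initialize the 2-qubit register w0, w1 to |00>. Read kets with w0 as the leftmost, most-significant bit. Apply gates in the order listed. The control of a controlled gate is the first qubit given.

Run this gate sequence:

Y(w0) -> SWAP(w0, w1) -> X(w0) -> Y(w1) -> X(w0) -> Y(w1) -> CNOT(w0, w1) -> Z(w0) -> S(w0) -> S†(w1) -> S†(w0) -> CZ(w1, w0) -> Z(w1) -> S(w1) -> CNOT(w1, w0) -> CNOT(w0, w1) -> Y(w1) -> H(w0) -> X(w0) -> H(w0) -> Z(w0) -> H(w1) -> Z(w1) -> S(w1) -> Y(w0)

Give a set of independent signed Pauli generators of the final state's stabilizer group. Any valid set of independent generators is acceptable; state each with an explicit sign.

The stabilizer group can be generated by +IY, +ZI, among other valid generating sets. Key observation: the block from step 18 through step 21 cancels to the identity and can be dropped.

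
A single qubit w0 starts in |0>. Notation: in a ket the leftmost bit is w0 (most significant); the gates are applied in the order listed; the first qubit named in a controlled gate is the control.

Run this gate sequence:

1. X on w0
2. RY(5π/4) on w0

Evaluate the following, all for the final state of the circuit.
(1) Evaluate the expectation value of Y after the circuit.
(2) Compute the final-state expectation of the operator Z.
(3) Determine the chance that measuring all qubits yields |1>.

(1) In the final state, Y has expectation 0.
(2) In the final state, Z has expectation sqrt(2)/2.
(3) The probability of measuring |1> is 1/2 - sqrt(2)/4.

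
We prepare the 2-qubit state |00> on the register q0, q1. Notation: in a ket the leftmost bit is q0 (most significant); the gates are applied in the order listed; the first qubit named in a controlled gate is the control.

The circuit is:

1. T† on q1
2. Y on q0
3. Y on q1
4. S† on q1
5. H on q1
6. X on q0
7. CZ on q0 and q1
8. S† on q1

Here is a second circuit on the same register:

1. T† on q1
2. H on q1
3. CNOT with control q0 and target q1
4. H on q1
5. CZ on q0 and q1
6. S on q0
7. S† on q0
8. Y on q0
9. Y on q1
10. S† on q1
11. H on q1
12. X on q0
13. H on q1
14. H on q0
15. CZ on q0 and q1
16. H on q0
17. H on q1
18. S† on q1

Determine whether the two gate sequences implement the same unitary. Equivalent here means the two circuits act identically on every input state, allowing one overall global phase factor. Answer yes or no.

No: there is an input state on which the two circuits produce genuinely different outputs (not merely differing by a phase).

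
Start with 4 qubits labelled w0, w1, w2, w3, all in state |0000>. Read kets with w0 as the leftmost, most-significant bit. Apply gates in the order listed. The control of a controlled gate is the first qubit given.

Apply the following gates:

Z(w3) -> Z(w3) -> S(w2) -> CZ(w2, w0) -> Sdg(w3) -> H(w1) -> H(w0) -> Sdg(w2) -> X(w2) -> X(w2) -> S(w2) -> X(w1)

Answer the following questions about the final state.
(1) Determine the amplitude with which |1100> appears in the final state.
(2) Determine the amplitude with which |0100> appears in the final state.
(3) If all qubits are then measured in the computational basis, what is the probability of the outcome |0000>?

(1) The amplitude on |1100> is 1/2. Key observation: steps 8-11 multiply out to the identity, so the circuit reduces to the remaining gates.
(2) The final state's coefficient on |0100> equals 1/2.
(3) A full measurement returns |0000> with probability 1/4.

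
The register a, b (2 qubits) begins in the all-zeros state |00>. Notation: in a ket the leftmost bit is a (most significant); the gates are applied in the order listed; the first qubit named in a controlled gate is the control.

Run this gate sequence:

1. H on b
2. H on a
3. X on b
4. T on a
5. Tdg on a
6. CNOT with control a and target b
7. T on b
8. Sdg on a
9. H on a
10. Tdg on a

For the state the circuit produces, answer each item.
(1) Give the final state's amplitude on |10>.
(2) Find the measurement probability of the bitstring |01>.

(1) The final state's coefficient on |10> equals 1/2.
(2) The probability of measuring |01> is 1/4.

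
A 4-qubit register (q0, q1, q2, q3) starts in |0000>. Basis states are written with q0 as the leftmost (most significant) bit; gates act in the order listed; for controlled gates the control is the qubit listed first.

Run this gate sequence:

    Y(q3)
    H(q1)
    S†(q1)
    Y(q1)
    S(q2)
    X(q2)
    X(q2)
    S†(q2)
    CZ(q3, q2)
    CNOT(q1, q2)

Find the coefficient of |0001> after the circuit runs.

|0001> carries amplitude -sqrt(2)*I/2 in the final state.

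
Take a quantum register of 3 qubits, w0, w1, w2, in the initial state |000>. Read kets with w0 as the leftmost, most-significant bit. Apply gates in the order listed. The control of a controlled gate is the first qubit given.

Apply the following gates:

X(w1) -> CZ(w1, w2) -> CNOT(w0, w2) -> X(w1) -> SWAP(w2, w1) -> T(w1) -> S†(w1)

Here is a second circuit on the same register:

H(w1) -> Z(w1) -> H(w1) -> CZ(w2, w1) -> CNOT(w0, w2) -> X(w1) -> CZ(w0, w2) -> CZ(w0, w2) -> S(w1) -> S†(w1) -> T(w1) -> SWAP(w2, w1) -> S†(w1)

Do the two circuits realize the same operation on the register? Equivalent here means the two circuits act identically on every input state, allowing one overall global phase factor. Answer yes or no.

No: there is an input state on which the two circuits produce genuinely different outputs (not merely differing by a phase).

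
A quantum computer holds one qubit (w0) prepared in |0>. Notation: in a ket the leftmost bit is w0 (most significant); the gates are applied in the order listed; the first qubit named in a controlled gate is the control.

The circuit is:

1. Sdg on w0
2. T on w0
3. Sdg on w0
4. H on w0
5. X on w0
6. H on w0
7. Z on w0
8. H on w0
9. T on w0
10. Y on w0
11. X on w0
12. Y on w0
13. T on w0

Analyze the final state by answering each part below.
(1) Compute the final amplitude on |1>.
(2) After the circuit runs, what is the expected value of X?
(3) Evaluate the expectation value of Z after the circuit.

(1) The final state's coefficient on |1> equals -sqrt(2)*exp(I*pi/4)/2. Key observation: gates 4-7 undo each other exactly, leaving only the rest of the circuit to track.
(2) The observable X averages to 1.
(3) In the final state, Z has expectation 0.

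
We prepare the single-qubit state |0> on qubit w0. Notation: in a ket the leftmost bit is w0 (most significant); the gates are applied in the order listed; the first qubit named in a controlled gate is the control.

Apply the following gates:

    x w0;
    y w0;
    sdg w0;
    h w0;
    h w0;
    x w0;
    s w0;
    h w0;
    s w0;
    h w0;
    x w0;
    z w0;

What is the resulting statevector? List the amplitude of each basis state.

The resulting statevector has amplitude 1/2 + I/2 on |0>, -1/2 + I/2 on |1>.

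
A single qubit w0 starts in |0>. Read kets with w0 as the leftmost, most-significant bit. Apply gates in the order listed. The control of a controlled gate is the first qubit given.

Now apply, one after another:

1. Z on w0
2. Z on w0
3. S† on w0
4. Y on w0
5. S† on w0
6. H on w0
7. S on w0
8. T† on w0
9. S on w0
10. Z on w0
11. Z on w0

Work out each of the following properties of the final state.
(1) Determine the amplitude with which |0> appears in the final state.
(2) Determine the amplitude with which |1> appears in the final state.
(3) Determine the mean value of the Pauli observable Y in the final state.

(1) |0> carries amplitude sqrt(2)/2 in the final state.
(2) The amplitude on |1> is -sqrt(2)*exp(3*I*pi/4)/2.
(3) The observable Y averages to -sqrt(2)/2.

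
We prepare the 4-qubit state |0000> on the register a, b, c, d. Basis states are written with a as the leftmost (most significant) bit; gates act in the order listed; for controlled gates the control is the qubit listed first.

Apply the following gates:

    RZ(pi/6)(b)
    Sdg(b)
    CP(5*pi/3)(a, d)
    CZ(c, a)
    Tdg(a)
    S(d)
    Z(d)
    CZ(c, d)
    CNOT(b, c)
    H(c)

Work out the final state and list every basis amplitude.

The final amplitudes are -sqrt(2)*exp(11*I*pi/12)/2 on |0000>, -sqrt(2)*exp(11*I*pi/12)/2 on |0010>, and 0 on every other basis state.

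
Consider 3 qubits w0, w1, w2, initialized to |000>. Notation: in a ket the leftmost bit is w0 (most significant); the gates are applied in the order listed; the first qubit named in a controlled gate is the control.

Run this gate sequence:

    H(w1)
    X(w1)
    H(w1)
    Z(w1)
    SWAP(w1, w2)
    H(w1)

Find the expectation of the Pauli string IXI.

In the final state, IXI has expectation 1.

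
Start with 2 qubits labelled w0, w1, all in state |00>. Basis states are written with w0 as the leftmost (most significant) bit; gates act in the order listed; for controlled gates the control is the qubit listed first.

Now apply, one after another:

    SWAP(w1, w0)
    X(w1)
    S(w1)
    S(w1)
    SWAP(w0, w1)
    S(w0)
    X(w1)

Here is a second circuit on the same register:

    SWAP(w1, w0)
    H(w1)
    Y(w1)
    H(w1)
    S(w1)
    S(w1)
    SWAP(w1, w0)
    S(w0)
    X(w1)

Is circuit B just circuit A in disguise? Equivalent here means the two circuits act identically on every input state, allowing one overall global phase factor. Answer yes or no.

No — the two circuits implement different unitaries, even allowing a global phase.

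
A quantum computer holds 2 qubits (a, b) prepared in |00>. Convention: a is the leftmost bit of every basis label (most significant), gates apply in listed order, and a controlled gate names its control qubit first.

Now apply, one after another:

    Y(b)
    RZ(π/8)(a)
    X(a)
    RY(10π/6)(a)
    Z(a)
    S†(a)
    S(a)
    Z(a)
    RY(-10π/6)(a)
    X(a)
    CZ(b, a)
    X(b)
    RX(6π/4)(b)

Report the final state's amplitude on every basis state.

The final amplitudes are -sqrt(2)*exp(7*I*pi/16)/2 on |00>, -sqrt(2)*exp(15*I*pi/16)/2 on |01>, 0 on |10>, 0 on |11>. Key observation: gates 3-10 undo each other exactly, leaving only the rest of the circuit to track.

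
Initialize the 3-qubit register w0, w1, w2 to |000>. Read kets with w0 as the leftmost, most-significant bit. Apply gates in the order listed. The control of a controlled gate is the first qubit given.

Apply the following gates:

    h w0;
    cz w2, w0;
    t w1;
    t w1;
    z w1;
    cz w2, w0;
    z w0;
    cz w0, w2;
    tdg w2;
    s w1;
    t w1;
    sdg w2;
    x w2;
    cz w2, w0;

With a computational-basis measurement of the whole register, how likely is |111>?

Outcome |111> occurs with probability 0.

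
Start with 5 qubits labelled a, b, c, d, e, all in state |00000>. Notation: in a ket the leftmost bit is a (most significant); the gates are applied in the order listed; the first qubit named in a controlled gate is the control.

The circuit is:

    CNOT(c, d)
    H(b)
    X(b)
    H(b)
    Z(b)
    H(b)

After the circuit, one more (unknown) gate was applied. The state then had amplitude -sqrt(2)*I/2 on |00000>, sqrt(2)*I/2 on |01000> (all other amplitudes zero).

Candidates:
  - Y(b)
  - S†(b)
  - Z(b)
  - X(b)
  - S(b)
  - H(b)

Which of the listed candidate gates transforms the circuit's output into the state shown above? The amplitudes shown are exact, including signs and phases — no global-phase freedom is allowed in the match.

The applied gate was Y(b). Key observation: the block from step 2 through step 5 cancels to the identity and can be dropped.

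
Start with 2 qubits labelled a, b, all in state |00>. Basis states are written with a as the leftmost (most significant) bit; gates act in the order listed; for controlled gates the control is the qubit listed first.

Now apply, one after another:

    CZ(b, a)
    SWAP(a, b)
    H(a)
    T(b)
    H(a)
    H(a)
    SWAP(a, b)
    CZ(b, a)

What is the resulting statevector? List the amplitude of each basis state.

After the circuit, the state carries amplitude sqrt(2)/2 on |00>, sqrt(2)/2 on |01>, 0 on |10>, 0 on |11>.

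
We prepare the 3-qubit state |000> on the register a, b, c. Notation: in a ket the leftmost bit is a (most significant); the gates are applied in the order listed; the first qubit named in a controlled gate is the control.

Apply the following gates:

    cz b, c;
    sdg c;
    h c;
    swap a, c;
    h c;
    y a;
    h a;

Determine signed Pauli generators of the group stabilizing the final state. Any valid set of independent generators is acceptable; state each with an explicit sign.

The stabilizer group can be generated by +IIX, -ZII, +IZI, among other valid generating sets.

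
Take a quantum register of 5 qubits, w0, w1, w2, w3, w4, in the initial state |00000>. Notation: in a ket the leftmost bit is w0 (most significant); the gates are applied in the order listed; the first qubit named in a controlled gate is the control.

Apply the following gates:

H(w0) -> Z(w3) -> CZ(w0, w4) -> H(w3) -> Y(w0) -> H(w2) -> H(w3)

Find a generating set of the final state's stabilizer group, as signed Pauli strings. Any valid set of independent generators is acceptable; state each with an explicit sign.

One valid set of independent stabilizer generators is -XIIII, +IIXII, +IZIII, +IIIZI, +IIIIZ (any independent generating set of the same group is equally correct).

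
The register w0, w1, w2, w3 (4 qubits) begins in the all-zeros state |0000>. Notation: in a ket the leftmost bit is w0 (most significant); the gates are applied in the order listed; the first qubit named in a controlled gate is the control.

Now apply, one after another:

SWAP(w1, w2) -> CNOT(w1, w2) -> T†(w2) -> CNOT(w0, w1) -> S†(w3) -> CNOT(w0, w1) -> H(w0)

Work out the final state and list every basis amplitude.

After the circuit, the state carries amplitude sqrt(2)/2 on |0000>, sqrt(2)/2 on |1000>, and 0 on every other basis state.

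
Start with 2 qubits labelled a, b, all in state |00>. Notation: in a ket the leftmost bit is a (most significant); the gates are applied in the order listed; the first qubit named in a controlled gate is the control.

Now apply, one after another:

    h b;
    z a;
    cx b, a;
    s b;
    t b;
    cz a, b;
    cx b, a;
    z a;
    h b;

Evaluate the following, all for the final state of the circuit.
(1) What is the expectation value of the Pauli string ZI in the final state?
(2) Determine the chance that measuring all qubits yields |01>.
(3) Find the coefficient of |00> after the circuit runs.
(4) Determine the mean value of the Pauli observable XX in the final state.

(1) The observable ZI averages to 1.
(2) A full measurement returns |01> with probability 1/2 - sqrt(2)/4.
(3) |00> carries amplitude 1/2 - exp(3*I*pi/4)/2 in the final state.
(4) In the final state, XX has expectation 0.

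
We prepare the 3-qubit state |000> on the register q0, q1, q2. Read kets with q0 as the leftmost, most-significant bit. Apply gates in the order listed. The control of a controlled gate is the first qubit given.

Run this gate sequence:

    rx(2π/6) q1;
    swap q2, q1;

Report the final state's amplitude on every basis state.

After the circuit, the state carries amplitude sqrt(3)/2 on |000>, -I/2 on |001>, and 0 on every other basis state.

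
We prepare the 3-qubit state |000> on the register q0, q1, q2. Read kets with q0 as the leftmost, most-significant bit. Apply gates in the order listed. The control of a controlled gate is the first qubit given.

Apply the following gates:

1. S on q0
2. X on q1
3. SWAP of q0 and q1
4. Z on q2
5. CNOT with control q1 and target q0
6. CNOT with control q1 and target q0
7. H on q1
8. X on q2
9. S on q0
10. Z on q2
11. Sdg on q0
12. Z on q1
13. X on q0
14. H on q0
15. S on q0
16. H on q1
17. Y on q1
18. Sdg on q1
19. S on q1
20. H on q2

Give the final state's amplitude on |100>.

The amplitude on |100> is -1/2.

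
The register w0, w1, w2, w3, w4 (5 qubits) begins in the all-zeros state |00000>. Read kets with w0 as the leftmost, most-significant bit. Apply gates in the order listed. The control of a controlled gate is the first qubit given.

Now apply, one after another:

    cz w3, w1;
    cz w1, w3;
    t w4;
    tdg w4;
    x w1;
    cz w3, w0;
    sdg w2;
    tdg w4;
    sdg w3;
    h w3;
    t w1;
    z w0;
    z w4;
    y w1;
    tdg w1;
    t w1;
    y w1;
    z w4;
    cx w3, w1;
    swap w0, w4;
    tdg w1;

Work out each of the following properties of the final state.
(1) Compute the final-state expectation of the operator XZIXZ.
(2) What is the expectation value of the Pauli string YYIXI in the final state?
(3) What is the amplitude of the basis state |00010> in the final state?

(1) The observable XZIXZ averages to 0. Key observation: steps 13-18 multiply out to the identity, so the circuit reduces to the remaining gates.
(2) The expectation value of YYIXI is 0.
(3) The final state's coefficient on |00010> equals sqrt(2)*exp(I*pi/4)/2.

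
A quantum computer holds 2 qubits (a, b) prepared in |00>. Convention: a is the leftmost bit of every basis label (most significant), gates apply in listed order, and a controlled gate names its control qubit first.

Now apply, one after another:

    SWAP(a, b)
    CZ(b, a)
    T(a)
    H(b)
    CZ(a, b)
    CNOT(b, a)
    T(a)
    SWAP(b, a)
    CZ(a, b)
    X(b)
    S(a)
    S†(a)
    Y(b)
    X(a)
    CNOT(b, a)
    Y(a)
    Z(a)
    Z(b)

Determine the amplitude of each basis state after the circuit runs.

The final amplitudes are -sqrt(2)/2 on |00>, sqrt(2)*exp(I*pi/4)/2 on |01>, 0 on |10>, 0 on |11>.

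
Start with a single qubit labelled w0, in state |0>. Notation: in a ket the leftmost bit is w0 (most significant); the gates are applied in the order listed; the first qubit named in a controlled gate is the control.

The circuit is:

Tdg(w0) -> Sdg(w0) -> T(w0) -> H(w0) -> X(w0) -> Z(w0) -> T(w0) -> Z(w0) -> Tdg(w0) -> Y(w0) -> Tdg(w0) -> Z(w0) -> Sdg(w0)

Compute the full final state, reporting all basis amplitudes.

The final amplitudes are -sqrt(2)*I/2 on |0>, sqrt(2)*exp(3*I*pi/4)/2 on |1>.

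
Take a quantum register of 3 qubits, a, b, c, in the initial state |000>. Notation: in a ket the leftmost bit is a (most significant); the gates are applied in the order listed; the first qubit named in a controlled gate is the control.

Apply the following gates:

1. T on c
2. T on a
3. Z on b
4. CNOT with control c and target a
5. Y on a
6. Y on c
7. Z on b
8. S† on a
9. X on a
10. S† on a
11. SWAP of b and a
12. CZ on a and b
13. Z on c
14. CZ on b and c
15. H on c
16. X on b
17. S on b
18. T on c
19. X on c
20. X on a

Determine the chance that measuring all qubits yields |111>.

Outcome |111> occurs with probability 1/2.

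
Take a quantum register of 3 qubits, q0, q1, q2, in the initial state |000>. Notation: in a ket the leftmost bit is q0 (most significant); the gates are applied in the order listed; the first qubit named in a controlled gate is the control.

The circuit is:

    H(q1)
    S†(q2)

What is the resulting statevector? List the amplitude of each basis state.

After the circuit, the state carries amplitude sqrt(2)/2 on |000>, sqrt(2)/2 on |010>, and 0 on every other basis state.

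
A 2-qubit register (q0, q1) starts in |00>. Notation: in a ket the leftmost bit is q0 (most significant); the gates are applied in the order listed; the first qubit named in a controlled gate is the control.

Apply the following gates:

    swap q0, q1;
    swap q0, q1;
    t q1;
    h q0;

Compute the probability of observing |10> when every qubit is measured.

Outcome |10> occurs with probability 1/2.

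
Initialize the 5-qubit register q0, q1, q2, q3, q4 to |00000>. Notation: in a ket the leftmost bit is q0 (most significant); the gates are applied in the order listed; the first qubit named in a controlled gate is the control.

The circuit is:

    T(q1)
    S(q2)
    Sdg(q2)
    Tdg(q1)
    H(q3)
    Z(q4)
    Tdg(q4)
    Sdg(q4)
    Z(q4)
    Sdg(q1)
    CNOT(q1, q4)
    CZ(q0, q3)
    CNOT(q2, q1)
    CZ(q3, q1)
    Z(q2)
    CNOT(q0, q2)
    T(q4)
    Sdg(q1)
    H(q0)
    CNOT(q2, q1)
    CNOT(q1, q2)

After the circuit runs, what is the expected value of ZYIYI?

The observable ZYIYI averages to 0. Key observation: gates 1-4 undo each other exactly, leaving only the rest of the circuit to track.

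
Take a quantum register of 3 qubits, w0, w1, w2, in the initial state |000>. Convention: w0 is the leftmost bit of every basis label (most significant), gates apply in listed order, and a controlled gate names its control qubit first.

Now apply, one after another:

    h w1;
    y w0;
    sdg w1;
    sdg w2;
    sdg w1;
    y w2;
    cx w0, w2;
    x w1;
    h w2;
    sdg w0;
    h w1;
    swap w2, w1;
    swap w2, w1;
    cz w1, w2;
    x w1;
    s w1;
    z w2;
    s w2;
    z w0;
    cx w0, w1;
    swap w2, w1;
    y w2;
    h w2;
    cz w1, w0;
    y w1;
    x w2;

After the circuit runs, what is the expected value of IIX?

The expectation value of IIX is 1.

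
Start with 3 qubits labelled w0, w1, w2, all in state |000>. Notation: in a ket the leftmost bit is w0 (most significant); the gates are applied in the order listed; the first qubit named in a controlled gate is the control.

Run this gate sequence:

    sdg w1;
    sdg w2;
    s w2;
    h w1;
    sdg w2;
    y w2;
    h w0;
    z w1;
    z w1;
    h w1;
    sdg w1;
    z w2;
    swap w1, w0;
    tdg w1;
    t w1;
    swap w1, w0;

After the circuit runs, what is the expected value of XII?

In the final state, XII has expectation 1. Key observation: the block from step 13 through step 16 cancels to the identity and can be dropped.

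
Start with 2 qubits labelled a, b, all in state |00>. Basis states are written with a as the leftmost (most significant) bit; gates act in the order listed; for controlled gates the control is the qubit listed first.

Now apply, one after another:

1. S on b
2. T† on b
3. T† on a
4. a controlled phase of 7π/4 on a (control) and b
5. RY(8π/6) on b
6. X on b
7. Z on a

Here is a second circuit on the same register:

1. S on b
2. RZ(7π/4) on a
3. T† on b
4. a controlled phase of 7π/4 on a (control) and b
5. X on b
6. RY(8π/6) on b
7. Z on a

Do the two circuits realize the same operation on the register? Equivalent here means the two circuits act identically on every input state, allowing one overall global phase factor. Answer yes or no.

No — the two circuits implement different unitaries, even allowing a global phase.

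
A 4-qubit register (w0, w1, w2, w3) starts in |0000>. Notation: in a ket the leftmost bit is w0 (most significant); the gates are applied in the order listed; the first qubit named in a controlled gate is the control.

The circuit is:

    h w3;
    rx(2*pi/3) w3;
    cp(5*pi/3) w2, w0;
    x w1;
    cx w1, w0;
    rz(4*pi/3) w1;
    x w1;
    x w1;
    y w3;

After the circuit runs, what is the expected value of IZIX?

The expectation value of IZIX is 1.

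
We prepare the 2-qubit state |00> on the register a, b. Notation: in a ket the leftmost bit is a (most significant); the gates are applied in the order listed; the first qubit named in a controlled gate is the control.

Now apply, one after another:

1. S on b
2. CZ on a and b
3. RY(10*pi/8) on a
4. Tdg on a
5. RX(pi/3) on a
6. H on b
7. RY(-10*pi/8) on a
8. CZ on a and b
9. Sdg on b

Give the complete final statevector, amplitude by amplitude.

The final amplitudes are (-sqrt(6) - sqrt(3) - (-sqrt(3) + sqrt(6) + I)*exp(I*pi/4) - I)*exp(3*I*pi/4)/8 on |00>, (-1 - (1 - sqrt(6)*I + sqrt(3)*I)*exp(I*pi/4) + sqrt(3)*I + sqrt(6)*I)*exp(3*I*pi/4)/8 on |01>, (sqrt(3) - sqrt(2)*I - I - (sqrt(3) - sqrt(2)*I + I)*exp(I*pi/4))*exp(3*I*pi/4)/8 on |10>, (1 + sqrt(2) + (-sqrt(2) + 1 - sqrt(3)*I)*exp(I*pi/4) + sqrt(3)*I)*exp(3*I*pi/4)/8 on |11>.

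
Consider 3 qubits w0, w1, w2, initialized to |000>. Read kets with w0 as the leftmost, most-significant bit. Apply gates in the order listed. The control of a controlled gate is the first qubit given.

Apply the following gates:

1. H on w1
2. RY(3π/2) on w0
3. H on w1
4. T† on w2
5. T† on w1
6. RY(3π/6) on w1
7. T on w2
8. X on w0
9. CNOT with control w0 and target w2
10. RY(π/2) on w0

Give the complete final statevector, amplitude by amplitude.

The resulting statevector has amplitude sqrt(2)/4 on |000>, sqrt(2)/4 on |001>, sqrt(2)/4 on |010>, sqrt(2)/4 on |011>, sqrt(2)/4 on |100>, -sqrt(2)/4 on |101>, sqrt(2)/4 on |110>, -sqrt(2)/4 on |111>.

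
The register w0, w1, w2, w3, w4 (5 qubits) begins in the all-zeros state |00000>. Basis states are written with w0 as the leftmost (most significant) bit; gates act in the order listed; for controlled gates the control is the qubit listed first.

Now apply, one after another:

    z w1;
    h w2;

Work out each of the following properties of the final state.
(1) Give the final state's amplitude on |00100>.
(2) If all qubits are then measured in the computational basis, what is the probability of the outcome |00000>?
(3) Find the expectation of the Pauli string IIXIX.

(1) The amplitude on |00100> is sqrt(2)/2.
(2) Outcome |00000> occurs with probability 1/2.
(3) The observable IIXIX averages to 0.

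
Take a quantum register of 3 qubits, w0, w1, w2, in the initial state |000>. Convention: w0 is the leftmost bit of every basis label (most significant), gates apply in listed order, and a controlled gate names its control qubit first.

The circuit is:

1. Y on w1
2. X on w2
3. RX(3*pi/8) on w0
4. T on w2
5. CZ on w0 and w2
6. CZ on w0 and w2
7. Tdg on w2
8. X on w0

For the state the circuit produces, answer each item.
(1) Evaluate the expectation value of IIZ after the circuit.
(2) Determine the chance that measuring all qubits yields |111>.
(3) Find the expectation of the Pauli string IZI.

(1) The observable IIZ averages to -1. Key observation: gates 4-7 undo each other exactly, leaving only the rest of the circuit to track.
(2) The probability of measuring |111> is cos(3*pi/16)**2.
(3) The expectation value of IZI is -1.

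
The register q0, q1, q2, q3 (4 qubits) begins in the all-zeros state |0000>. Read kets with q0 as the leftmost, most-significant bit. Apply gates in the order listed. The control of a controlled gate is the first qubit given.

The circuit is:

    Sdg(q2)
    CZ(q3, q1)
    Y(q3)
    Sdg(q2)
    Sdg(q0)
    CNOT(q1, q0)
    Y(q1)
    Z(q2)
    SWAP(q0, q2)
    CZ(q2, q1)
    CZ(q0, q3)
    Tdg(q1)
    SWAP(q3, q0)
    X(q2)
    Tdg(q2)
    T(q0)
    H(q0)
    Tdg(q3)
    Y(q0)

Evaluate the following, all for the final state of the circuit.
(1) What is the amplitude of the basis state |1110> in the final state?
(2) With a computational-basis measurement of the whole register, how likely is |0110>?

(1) The final state's coefficient on |1110> equals -sqrt(2)*exp(I*pi/4)/2.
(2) A full measurement returns |0110> with probability 1/2.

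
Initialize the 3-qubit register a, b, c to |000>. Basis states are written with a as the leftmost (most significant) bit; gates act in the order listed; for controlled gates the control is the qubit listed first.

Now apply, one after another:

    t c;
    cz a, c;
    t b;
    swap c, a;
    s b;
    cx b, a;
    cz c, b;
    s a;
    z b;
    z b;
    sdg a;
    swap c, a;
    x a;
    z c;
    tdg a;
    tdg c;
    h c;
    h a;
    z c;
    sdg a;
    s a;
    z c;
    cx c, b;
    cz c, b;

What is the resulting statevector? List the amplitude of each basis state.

After the circuit, the state carries amplitude -exp(3*I*pi/4)/2 on |000>, 0 on |001>, 0 on |010>, exp(3*I*pi/4)/2 on |011>, exp(3*I*pi/4)/2 on |100>, 0 on |101>, 0 on |110>, -exp(3*I*pi/4)/2 on |111>. Key observation: steps 19-22 multiply out to the identity, so the circuit reduces to the remaining gates.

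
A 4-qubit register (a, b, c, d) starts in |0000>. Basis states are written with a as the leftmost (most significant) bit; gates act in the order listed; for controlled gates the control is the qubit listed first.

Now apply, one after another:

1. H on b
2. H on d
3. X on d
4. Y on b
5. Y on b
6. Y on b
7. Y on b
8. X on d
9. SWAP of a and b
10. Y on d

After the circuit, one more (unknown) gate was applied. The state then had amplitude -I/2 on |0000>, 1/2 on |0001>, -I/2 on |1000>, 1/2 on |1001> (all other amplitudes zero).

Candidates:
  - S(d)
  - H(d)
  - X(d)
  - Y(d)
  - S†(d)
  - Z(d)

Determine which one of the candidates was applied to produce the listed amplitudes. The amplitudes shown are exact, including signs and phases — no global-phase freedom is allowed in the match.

The unique candidate consistent with the amplitudes is S†(d). Key observation: gates 3-8 undo each other exactly, leaving only the rest of the circuit to track.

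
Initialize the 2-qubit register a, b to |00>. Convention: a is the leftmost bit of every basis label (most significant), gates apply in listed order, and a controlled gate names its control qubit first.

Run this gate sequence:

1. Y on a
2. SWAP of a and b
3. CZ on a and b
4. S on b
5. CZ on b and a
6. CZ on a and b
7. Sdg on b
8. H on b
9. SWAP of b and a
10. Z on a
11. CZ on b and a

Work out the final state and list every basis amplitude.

The resulting statevector has amplitude sqrt(2)*I/2 on |00>, 0 on |01>, sqrt(2)*I/2 on |10>, 0 on |11>.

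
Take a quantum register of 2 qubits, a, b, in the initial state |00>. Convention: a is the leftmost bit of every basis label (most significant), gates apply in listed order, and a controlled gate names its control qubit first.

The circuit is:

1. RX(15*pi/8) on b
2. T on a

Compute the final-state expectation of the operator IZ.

The observable IZ averages to sqrt(sqrt(2) + 2)/2.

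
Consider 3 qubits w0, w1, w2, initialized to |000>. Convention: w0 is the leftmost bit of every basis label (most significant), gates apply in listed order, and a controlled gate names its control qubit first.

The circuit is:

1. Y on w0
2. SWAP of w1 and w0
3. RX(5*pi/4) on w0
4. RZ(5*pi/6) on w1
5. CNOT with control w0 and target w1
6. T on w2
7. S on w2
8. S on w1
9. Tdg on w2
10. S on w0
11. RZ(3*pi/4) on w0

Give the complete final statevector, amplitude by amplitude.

The final amplitudes are sqrt(2 - sqrt(2))*exp(I*pi/24)/2 on |010>, -sqrt(sqrt(2) + 2)*exp(7*I*pi/24)/2 on |100>, and 0 on every other basis state.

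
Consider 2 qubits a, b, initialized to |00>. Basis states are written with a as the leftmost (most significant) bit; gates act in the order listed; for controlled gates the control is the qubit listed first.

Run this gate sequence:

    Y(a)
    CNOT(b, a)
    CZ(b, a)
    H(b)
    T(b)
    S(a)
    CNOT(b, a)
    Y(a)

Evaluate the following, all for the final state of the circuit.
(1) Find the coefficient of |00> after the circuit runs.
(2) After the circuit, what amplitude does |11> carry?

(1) The amplitude on |00> is sqrt(2)*I/2.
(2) The final state's coefficient on |11> equals -sqrt(2)*exp(3*I*pi/4)/2.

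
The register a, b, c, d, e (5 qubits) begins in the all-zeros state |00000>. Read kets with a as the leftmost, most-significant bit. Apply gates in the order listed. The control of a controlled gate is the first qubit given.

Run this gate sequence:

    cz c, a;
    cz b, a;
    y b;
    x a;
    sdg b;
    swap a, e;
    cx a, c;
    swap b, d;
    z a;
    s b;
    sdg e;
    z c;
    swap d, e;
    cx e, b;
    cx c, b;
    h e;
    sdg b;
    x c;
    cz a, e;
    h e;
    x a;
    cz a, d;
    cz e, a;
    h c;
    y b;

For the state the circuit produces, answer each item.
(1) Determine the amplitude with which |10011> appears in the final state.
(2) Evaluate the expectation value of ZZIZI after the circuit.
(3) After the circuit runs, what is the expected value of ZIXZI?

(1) The final state's coefficient on |10011> equals sqrt(2)*I/2.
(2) The observable ZZIZI averages to 1.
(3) The expectation value of ZIXZI is -1.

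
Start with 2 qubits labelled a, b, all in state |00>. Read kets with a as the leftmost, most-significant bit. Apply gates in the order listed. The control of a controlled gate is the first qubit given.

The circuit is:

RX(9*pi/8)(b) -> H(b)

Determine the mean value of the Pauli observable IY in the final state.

In the final state, IY has expectation -sqrt(2 - sqrt(2))/2.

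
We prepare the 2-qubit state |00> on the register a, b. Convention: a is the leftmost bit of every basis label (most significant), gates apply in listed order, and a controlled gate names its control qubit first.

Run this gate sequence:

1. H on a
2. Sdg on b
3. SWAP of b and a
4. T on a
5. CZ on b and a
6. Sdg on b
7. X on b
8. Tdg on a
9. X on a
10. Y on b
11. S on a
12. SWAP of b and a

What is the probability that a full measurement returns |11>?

The probability of measuring |11> is 1/2.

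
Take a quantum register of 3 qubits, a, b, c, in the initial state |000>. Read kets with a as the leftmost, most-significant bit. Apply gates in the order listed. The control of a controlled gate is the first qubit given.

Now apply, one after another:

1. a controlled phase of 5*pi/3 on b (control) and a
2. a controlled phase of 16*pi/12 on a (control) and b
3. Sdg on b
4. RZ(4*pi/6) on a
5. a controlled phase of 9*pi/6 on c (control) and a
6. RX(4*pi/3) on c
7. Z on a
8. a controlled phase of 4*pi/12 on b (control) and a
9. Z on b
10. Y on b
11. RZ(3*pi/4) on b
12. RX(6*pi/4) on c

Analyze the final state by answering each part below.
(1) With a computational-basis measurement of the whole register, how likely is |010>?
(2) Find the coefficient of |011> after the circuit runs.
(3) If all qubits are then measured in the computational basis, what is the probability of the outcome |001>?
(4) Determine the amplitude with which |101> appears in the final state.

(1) A full measurement returns |010> with probability 1/2 - sqrt(3)/4.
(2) |011> carries amplitude (-sqrt(6) - sqrt(2))*exp(I*pi/24)/4 in the final state.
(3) The probability of measuring |001> is 0.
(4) The amplitude on |101> is 0.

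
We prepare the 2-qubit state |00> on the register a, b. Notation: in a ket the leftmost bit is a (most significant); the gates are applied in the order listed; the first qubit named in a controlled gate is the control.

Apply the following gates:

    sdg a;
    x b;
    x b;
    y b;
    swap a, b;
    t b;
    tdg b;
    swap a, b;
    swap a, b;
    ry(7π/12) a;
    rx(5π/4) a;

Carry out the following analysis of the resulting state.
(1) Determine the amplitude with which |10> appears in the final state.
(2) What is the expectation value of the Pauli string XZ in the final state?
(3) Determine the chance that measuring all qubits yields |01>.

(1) The final state's coefficient on |10> equals -(1 - I)*(2 + sqrt(2)*I + sqrt(6)*I)/8. Key observation: the block from step 5 through step 8 cancels to the identity and can be dropped.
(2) The observable XZ averages to -sqrt(6)/4 - sqrt(2)/4.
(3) A full measurement returns |01> with probability 0.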